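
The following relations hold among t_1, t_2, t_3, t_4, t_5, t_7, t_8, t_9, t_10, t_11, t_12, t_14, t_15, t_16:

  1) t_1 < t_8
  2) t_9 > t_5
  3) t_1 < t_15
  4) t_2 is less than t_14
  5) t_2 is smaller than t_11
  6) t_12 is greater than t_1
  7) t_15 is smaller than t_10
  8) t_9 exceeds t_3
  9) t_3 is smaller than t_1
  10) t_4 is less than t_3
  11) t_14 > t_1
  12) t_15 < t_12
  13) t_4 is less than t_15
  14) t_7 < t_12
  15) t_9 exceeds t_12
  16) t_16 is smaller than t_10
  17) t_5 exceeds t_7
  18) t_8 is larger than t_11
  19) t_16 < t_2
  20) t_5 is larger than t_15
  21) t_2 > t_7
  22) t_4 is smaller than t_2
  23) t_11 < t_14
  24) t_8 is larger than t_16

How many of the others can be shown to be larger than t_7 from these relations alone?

7

Directly above t_7: t_2, t_5, t_12.
One step further: t_11, t_9, t_14 (6 so far).
One step further: t_8 (7 so far).
No other element is forced above t_7 by the given relations, so the count is 7.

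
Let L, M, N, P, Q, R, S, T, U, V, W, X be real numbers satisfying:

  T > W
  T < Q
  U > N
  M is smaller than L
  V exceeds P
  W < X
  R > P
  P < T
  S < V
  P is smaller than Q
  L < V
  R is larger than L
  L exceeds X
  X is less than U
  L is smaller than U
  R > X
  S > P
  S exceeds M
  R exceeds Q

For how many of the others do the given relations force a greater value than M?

Directly above M: L, S.
One step further: V, R, U (5 so far).
Nothing else is reachable above M; 5 in all.

5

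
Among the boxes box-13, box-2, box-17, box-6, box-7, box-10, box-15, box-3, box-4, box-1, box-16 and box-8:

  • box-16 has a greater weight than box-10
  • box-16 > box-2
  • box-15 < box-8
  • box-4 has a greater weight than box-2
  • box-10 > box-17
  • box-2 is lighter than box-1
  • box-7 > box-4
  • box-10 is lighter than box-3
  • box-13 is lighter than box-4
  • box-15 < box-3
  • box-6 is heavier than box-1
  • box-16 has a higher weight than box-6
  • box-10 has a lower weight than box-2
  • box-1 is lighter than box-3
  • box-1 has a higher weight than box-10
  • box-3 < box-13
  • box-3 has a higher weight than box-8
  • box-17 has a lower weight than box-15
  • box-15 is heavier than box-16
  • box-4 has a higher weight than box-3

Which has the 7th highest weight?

The consecutive relations fix a unique order: box-17 < box-10 < box-2 < box-1 < box-6 < box-16 < box-15 < box-8 < box-3 < box-13 < box-4 < box-7.
Counting 7 from the largest end gives box-16.

box-16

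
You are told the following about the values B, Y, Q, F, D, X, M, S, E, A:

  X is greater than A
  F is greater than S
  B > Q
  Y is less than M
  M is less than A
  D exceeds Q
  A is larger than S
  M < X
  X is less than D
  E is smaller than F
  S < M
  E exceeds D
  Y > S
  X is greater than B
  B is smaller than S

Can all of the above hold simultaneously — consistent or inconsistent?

consistent

Every relation is compatible with Q < B < S < Y < M < A < X < D < E < F; the set is consistent.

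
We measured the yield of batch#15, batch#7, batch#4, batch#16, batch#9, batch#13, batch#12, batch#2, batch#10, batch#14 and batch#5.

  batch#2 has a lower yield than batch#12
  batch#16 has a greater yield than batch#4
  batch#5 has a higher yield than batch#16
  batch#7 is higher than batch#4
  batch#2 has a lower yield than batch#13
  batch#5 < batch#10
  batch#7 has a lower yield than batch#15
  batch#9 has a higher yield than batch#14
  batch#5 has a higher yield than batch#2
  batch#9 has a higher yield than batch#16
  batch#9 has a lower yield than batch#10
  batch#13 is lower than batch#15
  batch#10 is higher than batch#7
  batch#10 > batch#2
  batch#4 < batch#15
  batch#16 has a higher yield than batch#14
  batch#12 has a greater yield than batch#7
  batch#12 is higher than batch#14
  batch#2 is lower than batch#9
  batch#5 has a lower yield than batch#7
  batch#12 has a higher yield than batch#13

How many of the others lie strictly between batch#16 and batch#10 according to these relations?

Chaining upward from batch#16 reaches: batch#5, batch#9, batch#7, batch#12, batch#15.
Chaining downward from batch#10 reaches: batch#2, batch#4, batch#14, batch#5, batch#9, batch#7.
Strictly between batch#16 and batch#10 are those in both lists: batch#5, batch#9, batch#7 — 3 elements.

3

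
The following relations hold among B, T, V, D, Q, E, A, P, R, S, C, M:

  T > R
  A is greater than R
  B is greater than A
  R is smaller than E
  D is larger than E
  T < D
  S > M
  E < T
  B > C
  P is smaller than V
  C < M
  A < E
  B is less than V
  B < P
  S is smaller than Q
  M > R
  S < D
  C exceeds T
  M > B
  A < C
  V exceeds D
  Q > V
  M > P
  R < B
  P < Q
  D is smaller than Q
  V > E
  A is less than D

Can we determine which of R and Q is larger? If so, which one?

Q

R < A and A < E give R < E.
Then E < T extends the chain to T.
Then T < C extends the chain to C.
With C < B: R < A < E < T < C < B.
Then B < P extends the chain to P.
With P < M: R < A < E < T < C < B < P < M.
Then M < S extends the chain to S.
Then S < D extends the chain to D.
With D < V: R < A < E < T < C < B < P < M < S < D < V.
Then V < Q extends the chain to Q.
So Q is larger.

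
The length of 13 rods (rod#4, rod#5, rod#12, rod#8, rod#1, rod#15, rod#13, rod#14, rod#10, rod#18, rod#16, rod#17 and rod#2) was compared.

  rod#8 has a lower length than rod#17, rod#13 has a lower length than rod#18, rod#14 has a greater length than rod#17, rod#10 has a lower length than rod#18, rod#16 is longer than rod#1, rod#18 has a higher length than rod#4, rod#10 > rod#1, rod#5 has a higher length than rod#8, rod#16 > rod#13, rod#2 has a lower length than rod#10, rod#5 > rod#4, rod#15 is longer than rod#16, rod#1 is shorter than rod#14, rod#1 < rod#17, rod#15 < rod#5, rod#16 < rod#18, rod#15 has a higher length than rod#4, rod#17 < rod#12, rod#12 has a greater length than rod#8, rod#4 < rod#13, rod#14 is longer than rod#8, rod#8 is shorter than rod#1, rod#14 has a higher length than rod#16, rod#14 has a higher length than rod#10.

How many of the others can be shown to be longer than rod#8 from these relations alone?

Directly above rod#8: rod#1, rod#17, rod#5, rod#14, rod#12.
One step further: rod#16, rod#10 (7 so far).
One step further: rod#15, rod#18 (9 so far).
Nothing else is reachable above rod#8; 9 in all.

9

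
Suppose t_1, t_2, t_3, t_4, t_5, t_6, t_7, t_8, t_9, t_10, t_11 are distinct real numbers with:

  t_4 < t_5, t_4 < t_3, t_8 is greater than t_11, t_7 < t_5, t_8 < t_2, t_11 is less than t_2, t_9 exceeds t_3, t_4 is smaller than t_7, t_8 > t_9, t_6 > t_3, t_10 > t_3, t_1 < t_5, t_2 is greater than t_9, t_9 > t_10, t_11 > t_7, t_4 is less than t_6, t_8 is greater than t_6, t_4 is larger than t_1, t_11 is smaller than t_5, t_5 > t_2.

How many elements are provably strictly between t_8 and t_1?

Chaining upward from t_1 reaches: t_4, t_3, t_7, t_10, t_6, t_9, t_11, t_2, t_5.
Chaining downward from t_8 reaches: t_4, t_3, t_7, t_10, t_6, t_9, t_11.
Strictly between t_1 and t_8 are those in both lists: t_4, t_3, t_7, t_10, t_6, t_9, t_11 — 7 elements.

7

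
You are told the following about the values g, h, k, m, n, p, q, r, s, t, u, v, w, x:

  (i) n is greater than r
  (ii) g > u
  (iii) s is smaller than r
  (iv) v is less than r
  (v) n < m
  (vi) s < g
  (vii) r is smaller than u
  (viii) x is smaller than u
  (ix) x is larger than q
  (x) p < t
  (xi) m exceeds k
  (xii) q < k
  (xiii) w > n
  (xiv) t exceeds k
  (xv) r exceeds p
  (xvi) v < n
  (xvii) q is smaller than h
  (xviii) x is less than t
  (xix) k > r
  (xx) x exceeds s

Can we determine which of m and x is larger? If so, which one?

undetermined

Following every chain through x: above x we get u, t, g; below x we get s, q.
m is not reached, and no chain runs the other way from m to x.
So the given relations leave the order of x and m undetermined.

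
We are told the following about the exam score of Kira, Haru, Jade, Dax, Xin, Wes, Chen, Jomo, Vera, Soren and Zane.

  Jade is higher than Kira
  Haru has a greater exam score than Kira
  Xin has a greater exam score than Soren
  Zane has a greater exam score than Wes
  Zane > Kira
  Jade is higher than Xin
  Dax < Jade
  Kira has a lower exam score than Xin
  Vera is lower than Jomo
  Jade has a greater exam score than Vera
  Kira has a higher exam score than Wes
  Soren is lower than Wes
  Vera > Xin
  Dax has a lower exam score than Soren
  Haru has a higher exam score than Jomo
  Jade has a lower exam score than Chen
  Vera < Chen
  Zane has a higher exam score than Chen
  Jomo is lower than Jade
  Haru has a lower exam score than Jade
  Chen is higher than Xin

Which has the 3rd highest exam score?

Jade

The consecutive relations fix a unique order: Dax < Soren < Wes < Kira < Xin < Vera < Jomo < Haru < Jade < Chen < Zane.
Counting 3 from the largest end gives Jade.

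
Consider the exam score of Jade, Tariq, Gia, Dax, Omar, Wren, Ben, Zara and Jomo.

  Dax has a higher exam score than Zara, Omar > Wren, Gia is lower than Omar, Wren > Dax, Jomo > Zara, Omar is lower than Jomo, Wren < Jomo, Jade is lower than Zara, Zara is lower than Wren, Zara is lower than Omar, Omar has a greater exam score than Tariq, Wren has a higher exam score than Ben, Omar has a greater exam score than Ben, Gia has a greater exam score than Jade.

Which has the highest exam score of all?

Chaining downward from Jomo: directly below it, Zara, Wren, Omar; then Jade, Ben, Dax, Gia, Tariq.
That covers every other element, and nothing is given above Jomo, so Jomo is the highest exam score.

Jomo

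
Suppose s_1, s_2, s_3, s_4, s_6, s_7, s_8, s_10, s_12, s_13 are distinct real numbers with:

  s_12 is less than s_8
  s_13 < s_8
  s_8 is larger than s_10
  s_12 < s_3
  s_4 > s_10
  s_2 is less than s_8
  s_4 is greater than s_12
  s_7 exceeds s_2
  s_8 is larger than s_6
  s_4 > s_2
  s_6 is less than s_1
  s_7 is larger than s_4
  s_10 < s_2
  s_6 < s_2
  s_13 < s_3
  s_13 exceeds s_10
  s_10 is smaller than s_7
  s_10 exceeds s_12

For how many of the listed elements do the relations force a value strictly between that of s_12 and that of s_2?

The relations place s_12 below s_2. An element lies strictly between them when it is forced above s_12 and also forced below s_2.
Above s_12: {s_10, s_13, s_8, s_4, s_7, s_3}. Below s_2: {s_10, s_6}.
Intersection: {s_10} — 1.

1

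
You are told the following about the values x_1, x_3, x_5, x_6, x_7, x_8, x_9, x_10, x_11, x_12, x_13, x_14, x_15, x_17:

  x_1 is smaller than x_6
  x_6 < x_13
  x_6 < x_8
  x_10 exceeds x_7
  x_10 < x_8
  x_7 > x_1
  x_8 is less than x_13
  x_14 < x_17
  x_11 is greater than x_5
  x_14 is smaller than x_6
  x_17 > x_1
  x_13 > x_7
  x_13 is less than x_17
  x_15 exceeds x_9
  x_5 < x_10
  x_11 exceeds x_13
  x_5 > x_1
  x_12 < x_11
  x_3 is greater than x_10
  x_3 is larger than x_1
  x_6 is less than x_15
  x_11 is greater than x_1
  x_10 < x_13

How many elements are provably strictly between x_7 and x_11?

3

The relations place x_7 below x_11. An element lies strictly between them when it is forced above x_7 and also forced below x_11.
Above x_7: {x_10, x_8, x_13, x_17, x_3}. Below x_11: {x_14, x_1, x_6, x_5, x_10, x_8, x_13, x_12}.
Intersection: {x_10, x_8, x_13} — 3.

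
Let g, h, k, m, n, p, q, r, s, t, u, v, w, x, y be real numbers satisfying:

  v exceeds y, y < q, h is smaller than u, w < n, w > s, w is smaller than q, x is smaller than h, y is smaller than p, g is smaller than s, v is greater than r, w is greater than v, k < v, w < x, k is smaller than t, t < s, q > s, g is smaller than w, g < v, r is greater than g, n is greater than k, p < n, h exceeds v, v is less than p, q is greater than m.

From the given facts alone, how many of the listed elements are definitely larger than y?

8

The elements the relations force above y are v, w, x, h, q, p, u, n — no chain reaches any other.
That is 8.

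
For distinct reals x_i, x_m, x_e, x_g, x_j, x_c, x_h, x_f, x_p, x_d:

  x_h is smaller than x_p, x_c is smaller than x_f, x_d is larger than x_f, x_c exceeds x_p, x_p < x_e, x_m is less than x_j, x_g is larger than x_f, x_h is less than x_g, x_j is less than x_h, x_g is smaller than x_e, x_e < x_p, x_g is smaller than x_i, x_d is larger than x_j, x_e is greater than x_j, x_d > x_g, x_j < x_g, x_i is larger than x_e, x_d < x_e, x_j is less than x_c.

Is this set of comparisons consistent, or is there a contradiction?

inconsistent

We have x_e < x_p stated directly, yet also x_p < x_c < x_f < x_g < x_d < x_e by chaining the others — so x_p < x_e. Contradiction.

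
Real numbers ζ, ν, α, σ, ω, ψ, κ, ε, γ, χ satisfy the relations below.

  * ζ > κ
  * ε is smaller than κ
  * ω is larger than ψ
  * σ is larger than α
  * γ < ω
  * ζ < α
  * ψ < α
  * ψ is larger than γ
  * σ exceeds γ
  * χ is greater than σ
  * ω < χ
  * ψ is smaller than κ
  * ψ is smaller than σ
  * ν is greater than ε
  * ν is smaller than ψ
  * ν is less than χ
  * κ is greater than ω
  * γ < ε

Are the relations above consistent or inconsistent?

consistent

Every relation is compatible with γ < ε < ν < ψ < ω < κ < ζ < α < σ < χ; the set is consistent.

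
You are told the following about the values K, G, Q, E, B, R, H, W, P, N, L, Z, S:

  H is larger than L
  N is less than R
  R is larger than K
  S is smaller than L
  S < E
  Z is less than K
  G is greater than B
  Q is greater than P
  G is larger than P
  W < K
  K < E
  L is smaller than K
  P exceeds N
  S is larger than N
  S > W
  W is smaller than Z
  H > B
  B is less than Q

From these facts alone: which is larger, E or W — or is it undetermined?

E

Following the relations from W: W < S < L < K < E.
So E is larger.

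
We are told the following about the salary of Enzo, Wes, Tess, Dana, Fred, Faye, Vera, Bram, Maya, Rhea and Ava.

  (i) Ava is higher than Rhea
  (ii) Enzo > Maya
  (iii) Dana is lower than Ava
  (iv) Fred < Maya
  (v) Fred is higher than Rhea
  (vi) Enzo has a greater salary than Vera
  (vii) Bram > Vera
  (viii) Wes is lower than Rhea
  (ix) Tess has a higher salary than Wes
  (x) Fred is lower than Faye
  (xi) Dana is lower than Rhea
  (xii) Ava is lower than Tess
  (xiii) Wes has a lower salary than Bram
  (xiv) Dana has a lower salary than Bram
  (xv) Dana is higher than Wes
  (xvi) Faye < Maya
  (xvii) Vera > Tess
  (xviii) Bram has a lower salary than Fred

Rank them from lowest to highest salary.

Wes < Dana < Rhea < Ava < Tess < Vera < Bram < Fred < Faye < Maya < Enzo

The consecutive links are each given: Wes < Dana; Dana < Rhea; Rhea < Ava; Ava < Tess; Tess < Vera; Vera < Bram; Bram < Fred; Fred < Faye; Faye < Maya; Maya < Enzo.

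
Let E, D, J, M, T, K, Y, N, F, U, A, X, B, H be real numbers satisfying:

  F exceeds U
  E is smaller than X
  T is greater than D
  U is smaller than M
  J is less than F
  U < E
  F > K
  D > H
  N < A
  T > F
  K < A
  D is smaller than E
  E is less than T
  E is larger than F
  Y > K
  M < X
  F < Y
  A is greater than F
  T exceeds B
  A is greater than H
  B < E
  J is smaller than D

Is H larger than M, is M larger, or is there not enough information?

undetermined

Following every chain through M: above M we get X; below M we get U.
H is not reached, and no chain runs the other way from H to M.
So the given relations leave the order of M and H undetermined.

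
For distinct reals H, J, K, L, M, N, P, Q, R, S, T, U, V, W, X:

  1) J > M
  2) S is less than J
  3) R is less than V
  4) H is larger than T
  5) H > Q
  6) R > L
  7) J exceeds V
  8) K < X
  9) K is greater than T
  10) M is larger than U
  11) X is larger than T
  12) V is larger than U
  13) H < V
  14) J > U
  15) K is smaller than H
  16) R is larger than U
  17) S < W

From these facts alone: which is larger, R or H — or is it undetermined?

undetermined

Following every chain through R: above R we get V, J; below R we get U, L.
H is not reached, and no chain runs the other way from H to R.
So the given relations leave the order of R and H undetermined.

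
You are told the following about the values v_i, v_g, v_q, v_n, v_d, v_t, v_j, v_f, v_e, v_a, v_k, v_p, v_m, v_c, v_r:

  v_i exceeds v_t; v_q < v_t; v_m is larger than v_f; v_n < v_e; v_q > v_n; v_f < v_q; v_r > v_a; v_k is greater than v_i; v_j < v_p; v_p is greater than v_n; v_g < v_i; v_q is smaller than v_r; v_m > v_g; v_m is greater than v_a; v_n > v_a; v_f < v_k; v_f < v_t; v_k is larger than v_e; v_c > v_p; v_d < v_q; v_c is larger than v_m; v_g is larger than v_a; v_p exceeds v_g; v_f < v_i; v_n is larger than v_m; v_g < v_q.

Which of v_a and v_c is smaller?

v_a < v_g < v_m < v_n < v_p < v_c, by transitivity through v_g, v_m, v_n, v_p.
So v_a < v_c; v_a is the smaller of the two.

v_a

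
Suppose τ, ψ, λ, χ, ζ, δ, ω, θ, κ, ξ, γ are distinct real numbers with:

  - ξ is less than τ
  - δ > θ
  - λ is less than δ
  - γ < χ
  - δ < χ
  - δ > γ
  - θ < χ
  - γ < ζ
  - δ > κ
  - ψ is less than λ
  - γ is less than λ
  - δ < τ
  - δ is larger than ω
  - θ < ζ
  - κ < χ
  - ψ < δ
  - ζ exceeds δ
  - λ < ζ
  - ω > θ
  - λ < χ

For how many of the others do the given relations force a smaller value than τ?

The elements the relations force below τ are ξ, ψ, θ, γ, κ, ω, λ, δ — no chain reaches any other.
That is 8.

8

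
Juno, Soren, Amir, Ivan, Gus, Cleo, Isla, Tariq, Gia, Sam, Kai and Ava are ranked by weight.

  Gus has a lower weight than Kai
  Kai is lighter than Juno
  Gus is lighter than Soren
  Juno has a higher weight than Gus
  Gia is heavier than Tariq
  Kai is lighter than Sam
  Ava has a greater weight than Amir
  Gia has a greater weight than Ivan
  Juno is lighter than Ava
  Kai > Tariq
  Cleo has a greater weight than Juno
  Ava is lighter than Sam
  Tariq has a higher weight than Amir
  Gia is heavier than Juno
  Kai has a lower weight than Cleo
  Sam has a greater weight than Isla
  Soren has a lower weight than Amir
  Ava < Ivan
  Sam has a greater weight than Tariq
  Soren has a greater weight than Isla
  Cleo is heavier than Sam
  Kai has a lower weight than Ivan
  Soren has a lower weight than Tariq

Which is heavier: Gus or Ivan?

The relevant relations are Gus < Soren; Soren < Amir; Amir < Tariq; Tariq < Kai; Kai < Juno; Juno < Ava; Ava < Ivan.
Together: Gus < Soren < Amir < Tariq < Kai < Juno < Ava < Ivan.
So Gus < Ivan; Ivan is the heavier of the two.

Ivan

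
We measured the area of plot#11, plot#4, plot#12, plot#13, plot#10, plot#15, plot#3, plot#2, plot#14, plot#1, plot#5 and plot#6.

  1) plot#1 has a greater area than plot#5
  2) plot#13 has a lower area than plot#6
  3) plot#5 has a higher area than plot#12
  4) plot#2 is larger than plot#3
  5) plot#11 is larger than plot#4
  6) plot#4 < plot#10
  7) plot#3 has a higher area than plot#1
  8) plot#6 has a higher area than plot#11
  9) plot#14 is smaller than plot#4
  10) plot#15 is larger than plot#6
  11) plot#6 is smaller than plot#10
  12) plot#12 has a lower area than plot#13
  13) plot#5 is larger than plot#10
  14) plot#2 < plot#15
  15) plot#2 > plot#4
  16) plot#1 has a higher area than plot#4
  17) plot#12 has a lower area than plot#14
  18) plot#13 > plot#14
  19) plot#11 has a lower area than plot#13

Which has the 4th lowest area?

Chaining the given pairs: plot#12 < plot#14 < plot#4 < plot#11 < plot#13 < plot#6 < plot#10 < plot#5 < plot#1 < plot#3 < plot#2 < plot#15.
Counting 4 from the smallest end gives plot#11.

plot#11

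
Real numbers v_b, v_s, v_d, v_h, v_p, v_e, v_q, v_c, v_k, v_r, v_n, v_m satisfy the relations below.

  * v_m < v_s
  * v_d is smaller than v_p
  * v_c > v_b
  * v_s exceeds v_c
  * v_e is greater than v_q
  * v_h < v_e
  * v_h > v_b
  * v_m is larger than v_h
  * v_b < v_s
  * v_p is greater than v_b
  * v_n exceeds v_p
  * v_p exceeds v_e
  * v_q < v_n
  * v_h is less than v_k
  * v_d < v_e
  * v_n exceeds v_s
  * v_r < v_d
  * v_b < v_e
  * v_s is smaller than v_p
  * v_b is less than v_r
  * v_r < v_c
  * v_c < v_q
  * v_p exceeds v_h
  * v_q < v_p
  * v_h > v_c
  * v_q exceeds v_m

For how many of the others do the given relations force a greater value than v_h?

7

From v_h the given relations immediately reach v_m, v_e, v_p, v_k.
From those, v_q, v_s, v_n — 7 in total.
Nothing else is reachable above v_h; 7 in all.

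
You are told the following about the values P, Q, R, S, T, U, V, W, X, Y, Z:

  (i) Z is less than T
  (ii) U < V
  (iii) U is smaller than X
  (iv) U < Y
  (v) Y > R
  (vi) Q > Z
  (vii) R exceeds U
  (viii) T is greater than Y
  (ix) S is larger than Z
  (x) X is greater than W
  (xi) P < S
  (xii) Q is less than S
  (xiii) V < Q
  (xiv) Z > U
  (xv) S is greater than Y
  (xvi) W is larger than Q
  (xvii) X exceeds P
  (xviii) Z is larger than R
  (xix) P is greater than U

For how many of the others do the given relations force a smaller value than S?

From S the given relations immediately reach Z, Q, Y, P.
From those, U, V, R — 7 in total.
No other element is forced below S by the given relations, so the count is 7.

7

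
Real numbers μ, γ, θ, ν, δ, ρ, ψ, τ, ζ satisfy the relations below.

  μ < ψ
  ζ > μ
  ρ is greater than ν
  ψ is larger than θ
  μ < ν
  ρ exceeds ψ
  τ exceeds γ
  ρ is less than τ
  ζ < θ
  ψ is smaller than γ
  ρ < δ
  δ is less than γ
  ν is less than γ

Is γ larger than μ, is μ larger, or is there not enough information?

γ

Following the relations from μ: μ < ζ < θ < ψ < ρ < δ < γ.
So γ is larger.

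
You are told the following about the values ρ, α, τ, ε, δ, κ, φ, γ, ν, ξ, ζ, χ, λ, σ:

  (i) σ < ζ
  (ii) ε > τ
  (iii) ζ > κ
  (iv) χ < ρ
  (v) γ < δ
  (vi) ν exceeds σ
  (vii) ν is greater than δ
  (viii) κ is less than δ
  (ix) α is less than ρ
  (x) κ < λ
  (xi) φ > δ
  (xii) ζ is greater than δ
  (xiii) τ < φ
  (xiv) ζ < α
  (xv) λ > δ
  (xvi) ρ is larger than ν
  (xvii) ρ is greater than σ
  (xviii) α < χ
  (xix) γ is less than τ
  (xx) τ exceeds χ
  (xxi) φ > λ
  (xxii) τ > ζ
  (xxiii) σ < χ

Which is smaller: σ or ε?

σ < ζ and ζ < α give σ < α.
Then α < χ extends the chain to χ.
Then χ < τ extends the chain to τ.
Then τ < ε extends the chain to ε.
So σ < ε; σ is the smaller of the two.

σ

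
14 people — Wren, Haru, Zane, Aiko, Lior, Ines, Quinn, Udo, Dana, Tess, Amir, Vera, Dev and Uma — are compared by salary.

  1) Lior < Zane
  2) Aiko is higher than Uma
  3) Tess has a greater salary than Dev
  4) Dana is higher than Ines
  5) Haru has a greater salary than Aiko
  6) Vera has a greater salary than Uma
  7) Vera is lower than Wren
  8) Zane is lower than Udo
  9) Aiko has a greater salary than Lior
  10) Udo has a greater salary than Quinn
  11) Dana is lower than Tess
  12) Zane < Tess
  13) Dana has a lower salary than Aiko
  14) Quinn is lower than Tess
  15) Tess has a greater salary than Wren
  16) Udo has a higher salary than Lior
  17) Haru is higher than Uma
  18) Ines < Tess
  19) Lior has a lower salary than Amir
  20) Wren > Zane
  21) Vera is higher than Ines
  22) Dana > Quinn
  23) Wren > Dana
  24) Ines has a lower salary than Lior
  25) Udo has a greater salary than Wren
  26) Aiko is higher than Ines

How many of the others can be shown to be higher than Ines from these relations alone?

From Ines the given relations immediately reach Lior, Vera, Dana, Aiko, Tess.
From those, Amir, Zane, Wren, Udo, Haru — 10 in total.
No other element is forced above Ines by the given relations, so the count is 10.

10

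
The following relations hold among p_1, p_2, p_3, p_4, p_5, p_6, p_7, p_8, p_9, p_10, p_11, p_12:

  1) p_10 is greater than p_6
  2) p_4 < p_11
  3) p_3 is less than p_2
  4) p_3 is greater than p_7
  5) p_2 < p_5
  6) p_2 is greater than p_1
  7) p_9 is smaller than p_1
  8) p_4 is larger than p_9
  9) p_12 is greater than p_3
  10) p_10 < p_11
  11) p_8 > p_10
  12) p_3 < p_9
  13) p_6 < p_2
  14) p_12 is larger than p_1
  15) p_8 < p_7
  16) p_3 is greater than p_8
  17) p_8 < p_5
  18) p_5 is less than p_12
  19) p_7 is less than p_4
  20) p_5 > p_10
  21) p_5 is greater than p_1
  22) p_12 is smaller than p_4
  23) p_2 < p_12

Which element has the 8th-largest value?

p_3

The consecutive relations fix a unique order: p_6 < p_10 < p_8 < p_7 < p_3 < p_9 < p_1 < p_2 < p_5 < p_12 < p_4 < p_11.
Counting 8 from the largest end gives p_3.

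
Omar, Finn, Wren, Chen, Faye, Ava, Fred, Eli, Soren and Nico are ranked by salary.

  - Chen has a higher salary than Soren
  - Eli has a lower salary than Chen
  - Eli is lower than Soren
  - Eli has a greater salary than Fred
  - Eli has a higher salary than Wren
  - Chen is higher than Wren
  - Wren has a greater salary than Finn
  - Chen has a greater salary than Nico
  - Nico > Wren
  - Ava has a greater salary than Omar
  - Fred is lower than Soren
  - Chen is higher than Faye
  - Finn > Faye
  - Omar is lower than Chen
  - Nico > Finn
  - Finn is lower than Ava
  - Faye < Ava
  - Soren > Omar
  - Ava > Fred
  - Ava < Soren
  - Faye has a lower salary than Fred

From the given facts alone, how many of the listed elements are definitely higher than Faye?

8

The elements the relations force above Faye are Finn, Fred, Wren, Ava, Nico, Eli, Soren, Chen — no chain reaches any other.
That is 8.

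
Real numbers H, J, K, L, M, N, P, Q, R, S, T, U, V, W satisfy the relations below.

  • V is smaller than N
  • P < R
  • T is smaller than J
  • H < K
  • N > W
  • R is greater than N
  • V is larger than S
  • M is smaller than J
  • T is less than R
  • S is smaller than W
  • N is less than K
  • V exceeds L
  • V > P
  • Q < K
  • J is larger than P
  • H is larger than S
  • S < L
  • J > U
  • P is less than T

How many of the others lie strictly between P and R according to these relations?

The relations place P below R. An element lies strictly between them when it is forced above P and also forced below R.
Above P: {V, N, K, T, J}. Below R: {S, W, L, V, N, T}.
Intersection: {V, N, T} — 3.

3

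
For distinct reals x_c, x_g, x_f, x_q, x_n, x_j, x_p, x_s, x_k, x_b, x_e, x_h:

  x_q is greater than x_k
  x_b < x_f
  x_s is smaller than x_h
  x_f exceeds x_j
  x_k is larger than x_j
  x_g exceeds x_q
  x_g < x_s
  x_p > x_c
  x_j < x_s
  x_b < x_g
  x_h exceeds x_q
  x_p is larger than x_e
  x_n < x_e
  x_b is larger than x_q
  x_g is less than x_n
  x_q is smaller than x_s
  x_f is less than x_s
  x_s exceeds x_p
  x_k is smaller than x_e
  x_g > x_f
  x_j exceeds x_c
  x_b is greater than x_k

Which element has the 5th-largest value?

Chaining the given pairs: x_c < x_j < x_k < x_q < x_b < x_f < x_g < x_n < x_e < x_p < x_s < x_h.
The 5th largest is x_n.

x_n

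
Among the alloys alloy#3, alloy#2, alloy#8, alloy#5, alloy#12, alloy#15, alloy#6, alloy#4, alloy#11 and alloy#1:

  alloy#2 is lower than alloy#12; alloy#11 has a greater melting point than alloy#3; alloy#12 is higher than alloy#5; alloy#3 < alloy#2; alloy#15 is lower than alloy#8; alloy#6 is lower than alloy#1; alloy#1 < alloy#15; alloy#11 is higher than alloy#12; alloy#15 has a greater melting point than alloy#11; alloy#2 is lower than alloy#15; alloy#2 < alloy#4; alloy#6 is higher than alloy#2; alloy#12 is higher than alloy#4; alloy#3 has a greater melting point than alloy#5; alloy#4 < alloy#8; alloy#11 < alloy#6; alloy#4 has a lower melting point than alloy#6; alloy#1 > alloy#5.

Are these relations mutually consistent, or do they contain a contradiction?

consistent

Every relation is compatible with alloy#5 < alloy#3 < alloy#2 < alloy#4 < alloy#12 < alloy#11 < alloy#6 < alloy#1 < alloy#15 < alloy#8; the set is consistent.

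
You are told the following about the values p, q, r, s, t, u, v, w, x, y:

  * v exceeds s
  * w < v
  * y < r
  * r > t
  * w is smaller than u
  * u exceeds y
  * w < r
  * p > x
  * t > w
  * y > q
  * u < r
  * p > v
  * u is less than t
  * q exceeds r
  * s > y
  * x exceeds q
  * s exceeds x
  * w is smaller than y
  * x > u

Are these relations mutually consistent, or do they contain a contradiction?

inconsistent

Chaining the given relations yields y < u < t < r < q, so y < q. But one relation states q < y. These cannot both hold.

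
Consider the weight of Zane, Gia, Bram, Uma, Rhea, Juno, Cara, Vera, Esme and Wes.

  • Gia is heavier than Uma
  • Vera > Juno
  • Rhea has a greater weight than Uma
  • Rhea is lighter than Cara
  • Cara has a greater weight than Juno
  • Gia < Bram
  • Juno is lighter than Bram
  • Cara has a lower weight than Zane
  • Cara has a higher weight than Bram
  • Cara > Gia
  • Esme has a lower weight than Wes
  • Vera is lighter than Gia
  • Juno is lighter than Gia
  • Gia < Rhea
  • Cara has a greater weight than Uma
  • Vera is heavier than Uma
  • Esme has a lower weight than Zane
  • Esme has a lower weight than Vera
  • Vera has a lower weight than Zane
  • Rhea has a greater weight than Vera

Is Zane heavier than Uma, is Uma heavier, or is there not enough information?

Zane

Uma < Vera and Vera < Gia give Uma < Gia.
Then Gia < Rhea extends the chain to Rhea.
Then Rhea < Cara extends the chain to Cara.
Then Cara < Zane extends the chain to Zane.
So Zane is heavier.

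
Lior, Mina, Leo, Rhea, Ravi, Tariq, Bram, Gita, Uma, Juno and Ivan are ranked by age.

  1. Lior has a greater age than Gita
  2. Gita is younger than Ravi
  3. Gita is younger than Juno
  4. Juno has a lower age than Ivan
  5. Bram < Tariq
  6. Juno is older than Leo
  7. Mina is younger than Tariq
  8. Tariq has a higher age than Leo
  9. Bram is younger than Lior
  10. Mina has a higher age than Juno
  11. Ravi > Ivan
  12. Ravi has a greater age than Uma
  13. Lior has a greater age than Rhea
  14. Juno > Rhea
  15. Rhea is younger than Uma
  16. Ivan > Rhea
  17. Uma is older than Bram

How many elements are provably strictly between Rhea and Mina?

The relations place Rhea below Mina. An element lies strictly between them when it is forced above Rhea and also forced below Mina.
Above Rhea: {Juno, Ivan, Lior, Uma, Tariq, Ravi}. Below Mina: {Leo, Gita, Juno}.
Intersection: {Juno} — 1.

1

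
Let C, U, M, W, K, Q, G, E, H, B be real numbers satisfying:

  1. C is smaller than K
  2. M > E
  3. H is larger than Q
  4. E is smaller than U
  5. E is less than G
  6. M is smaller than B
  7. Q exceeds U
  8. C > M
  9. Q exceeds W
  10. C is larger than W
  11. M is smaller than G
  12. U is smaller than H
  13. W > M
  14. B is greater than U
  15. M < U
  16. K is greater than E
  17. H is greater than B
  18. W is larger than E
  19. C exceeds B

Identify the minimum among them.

E

Chaining upward from E: directly above it, M, W, U, G, K; then Q, B, H, C.
That covers every other element, and nothing is given below E, so E is the minimum.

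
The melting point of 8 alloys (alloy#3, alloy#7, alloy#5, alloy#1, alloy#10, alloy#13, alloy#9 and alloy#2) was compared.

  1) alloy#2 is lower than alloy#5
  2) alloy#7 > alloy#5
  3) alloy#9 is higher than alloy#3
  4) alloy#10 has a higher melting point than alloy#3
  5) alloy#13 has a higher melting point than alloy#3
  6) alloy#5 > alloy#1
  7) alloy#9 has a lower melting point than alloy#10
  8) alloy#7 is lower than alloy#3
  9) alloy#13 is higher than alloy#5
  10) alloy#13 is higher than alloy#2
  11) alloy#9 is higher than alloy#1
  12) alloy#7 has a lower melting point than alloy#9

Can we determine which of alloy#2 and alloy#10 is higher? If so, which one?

alloy#2 < alloy#5 and alloy#5 < alloy#7 give alloy#2 < alloy#7.
Then alloy#7 < alloy#3 extends the chain to alloy#3.
With alloy#3 < alloy#10: alloy#2 < alloy#5 < alloy#7 < alloy#3 < alloy#10.
So alloy#10 is higher.

alloy#10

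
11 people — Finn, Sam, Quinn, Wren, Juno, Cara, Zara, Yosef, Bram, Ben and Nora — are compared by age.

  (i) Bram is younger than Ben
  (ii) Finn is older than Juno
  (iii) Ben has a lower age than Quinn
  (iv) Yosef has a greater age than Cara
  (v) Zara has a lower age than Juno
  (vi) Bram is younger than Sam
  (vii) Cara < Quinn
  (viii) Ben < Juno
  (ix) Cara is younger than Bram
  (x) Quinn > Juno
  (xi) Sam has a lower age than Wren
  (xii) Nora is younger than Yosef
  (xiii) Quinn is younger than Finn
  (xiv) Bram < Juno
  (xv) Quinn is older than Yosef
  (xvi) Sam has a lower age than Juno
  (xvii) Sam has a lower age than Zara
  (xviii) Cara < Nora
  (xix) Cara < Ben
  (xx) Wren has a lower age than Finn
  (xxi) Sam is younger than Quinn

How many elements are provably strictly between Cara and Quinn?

7

Chaining upward from Cara reaches: Bram, Sam, Zara, Wren, Ben, Nora, Juno, Yosef, Finn.
Chaining downward from Quinn reaches: Bram, Sam, Zara, Ben, Nora, Juno, Yosef.
Strictly between Cara and Quinn are those in both lists: Bram, Sam, Zara, Ben, Nora, Juno, Yosef — 7 elements.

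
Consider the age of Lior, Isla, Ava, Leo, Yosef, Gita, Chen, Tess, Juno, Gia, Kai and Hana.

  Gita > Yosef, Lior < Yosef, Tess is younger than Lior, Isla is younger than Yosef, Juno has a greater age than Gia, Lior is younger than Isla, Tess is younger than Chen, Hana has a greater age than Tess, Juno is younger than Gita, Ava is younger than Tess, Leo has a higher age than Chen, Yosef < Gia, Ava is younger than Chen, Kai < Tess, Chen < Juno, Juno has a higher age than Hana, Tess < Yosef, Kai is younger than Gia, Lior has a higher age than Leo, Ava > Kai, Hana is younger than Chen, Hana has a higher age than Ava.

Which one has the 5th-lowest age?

The consecutive relations fix a unique order: Kai < Ava < Tess < Hana < Chen < Leo < Lior < Isla < Yosef < Gia < Juno < Gita.
The 5th smallest is Chen.

Chen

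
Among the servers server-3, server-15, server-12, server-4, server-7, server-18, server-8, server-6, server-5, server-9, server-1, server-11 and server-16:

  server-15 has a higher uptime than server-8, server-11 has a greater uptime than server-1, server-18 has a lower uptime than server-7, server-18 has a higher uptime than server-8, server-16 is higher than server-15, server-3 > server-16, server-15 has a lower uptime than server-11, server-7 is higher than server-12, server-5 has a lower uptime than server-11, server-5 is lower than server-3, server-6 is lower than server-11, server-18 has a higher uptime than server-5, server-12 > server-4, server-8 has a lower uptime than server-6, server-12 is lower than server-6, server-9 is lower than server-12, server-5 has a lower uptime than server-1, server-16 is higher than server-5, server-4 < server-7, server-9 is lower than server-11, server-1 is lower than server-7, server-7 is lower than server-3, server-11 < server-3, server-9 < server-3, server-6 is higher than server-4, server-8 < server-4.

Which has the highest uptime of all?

server-3

server-8 is not greatest since server-8 < server-4; server-9 is not greatest since server-9 < server-12; server-4 is not greatest since server-4 < server-6; server-5 is not greatest since server-5 < server-1; server-1 is not greatest since server-1 < server-7; server-15 is not greatest since server-15 < server-16; server-12 is not greatest since server-12 < server-6; server-18 is not greatest since server-18 < server-7; server-6 is not greatest since server-6 < server-11; server-7 is not greatest since server-7 < server-3; server-16 is not greatest since server-16 < server-3; server-11 is not greatest since server-11 < server-3.
Only server-3 has nothing above it, so server-3 is the highest uptime.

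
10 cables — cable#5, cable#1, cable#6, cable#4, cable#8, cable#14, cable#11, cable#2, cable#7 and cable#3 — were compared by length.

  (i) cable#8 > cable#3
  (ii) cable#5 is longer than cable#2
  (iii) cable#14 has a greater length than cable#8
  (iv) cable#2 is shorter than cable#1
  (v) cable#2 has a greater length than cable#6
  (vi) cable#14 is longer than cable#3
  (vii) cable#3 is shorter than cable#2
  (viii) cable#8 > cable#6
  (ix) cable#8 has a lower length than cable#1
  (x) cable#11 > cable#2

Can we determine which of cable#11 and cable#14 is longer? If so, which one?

Following every chain through cable#11: below cable#11 we get cable#3, cable#6, cable#2.
cable#14 is not reached, and no chain runs the other way from cable#14 to cable#11.
So the given relations leave the order of cable#11 and cable#14 undetermined.

undetermined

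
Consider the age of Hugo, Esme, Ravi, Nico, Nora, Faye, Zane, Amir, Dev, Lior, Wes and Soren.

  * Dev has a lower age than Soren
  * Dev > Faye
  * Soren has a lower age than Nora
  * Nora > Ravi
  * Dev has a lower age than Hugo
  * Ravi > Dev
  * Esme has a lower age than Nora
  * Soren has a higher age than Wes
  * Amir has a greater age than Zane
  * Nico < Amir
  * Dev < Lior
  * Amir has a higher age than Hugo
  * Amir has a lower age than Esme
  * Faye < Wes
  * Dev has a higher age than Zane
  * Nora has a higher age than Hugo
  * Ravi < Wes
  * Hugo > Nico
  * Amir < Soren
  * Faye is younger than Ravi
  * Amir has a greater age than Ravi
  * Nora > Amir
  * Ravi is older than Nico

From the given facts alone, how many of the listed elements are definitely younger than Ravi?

4

The elements the relations force below Ravi are Faye, Zane, Nico, Dev — no chain reaches any other.
That is 4.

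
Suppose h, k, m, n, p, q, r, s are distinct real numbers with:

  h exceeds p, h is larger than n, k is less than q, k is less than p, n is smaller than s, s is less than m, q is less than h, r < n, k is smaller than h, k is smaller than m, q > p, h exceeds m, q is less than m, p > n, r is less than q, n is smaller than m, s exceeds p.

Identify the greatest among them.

Chaining downward from h: directly below it, k, n, p, q, m; then r, s.
That covers every other element, and nothing is given above h, so h is the greatest.

h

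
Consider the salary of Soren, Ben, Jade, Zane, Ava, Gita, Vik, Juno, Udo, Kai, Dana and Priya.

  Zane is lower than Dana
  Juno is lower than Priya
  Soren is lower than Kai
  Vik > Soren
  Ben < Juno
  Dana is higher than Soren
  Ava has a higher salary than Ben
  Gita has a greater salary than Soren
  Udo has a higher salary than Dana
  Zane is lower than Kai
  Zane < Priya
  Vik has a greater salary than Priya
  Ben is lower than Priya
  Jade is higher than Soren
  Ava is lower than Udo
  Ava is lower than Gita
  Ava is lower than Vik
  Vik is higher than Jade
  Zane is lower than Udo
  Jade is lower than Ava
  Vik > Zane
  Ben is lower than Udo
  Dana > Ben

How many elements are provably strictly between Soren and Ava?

Chaining upward from Soren reaches: Jade, Dana, Vik, Kai, Udo, Gita.
Chaining downward from Ava reaches: Ben, Jade.
Strictly between Soren and Ava are those in both lists: Jade — 1 element.

1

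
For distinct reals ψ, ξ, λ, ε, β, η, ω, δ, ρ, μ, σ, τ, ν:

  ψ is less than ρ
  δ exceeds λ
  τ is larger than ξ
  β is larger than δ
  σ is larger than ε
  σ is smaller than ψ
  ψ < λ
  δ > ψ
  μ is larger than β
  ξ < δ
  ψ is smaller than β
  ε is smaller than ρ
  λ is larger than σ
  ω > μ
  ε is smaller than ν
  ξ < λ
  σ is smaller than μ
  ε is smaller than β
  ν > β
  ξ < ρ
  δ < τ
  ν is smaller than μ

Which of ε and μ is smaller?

Link the given pairs in sequence: ε < σ; σ < ψ; ψ < λ; λ < δ; δ < β; β < ν; ν < μ.
Together: ε < σ < ψ < λ < δ < β < ν < μ.
So ε < μ; ε is the smaller of the two.

ε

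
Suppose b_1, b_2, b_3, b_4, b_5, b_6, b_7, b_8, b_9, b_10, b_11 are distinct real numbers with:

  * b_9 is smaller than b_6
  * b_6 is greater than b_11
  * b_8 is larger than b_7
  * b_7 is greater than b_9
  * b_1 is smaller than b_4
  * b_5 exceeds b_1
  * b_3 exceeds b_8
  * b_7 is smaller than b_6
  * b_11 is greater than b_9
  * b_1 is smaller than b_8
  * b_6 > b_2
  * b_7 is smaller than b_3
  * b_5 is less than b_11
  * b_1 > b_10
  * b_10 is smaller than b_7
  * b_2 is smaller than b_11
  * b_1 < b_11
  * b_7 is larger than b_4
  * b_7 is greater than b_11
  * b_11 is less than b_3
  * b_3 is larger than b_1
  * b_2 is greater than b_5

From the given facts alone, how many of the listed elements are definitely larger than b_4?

From b_4 the given relations immediately reach b_7.
From those, b_6, b_8, b_3 — 4 in total.
Nothing else is reachable above b_4; 4 in all.

4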